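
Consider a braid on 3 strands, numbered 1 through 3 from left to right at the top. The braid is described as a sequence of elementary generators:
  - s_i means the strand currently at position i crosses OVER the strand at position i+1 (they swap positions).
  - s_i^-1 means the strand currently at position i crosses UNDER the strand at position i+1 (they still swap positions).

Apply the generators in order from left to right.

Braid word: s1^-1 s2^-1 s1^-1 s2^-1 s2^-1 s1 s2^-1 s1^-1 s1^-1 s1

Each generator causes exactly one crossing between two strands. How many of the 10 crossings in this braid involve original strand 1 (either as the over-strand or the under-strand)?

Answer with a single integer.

Answer: 8

Derivation:
Gen 1: crossing 1x2. Involves strand 1? yes. Count so far: 1
Gen 2: crossing 1x3. Involves strand 1? yes. Count so far: 2
Gen 3: crossing 2x3. Involves strand 1? no. Count so far: 2
Gen 4: crossing 2x1. Involves strand 1? yes. Count so far: 3
Gen 5: crossing 1x2. Involves strand 1? yes. Count so far: 4
Gen 6: crossing 3x2. Involves strand 1? no. Count so far: 4
Gen 7: crossing 3x1. Involves strand 1? yes. Count so far: 5
Gen 8: crossing 2x1. Involves strand 1? yes. Count so far: 6
Gen 9: crossing 1x2. Involves strand 1? yes. Count so far: 7
Gen 10: crossing 2x1. Involves strand 1? yes. Count so far: 8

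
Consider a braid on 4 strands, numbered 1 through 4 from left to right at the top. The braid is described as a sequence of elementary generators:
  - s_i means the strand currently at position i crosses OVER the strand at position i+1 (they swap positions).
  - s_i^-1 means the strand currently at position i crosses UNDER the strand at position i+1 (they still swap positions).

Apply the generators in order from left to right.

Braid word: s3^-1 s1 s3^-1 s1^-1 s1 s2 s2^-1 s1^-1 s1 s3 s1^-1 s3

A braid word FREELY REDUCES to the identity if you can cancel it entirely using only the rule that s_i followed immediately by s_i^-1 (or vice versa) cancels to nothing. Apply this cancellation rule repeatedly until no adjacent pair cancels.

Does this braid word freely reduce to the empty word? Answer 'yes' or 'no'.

Gen 1 (s3^-1): push. Stack: [s3^-1]
Gen 2 (s1): push. Stack: [s3^-1 s1]
Gen 3 (s3^-1): push. Stack: [s3^-1 s1 s3^-1]
Gen 4 (s1^-1): push. Stack: [s3^-1 s1 s3^-1 s1^-1]
Gen 5 (s1): cancels prior s1^-1. Stack: [s3^-1 s1 s3^-1]
Gen 6 (s2): push. Stack: [s3^-1 s1 s3^-1 s2]
Gen 7 (s2^-1): cancels prior s2. Stack: [s3^-1 s1 s3^-1]
Gen 8 (s1^-1): push. Stack: [s3^-1 s1 s3^-1 s1^-1]
Gen 9 (s1): cancels prior s1^-1. Stack: [s3^-1 s1 s3^-1]
Gen 10 (s3): cancels prior s3^-1. Stack: [s3^-1 s1]
Gen 11 (s1^-1): cancels prior s1. Stack: [s3^-1]
Gen 12 (s3): cancels prior s3^-1. Stack: []
Reduced word: (empty)

Answer: yes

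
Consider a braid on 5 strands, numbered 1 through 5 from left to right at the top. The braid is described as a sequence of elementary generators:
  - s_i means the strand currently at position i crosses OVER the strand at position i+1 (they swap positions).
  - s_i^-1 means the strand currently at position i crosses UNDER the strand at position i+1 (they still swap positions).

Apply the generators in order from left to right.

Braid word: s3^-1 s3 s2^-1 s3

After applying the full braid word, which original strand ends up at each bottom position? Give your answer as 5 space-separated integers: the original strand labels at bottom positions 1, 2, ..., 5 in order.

Gen 1 (s3^-1): strand 3 crosses under strand 4. Perm now: [1 2 4 3 5]
Gen 2 (s3): strand 4 crosses over strand 3. Perm now: [1 2 3 4 5]
Gen 3 (s2^-1): strand 2 crosses under strand 3. Perm now: [1 3 2 4 5]
Gen 4 (s3): strand 2 crosses over strand 4. Perm now: [1 3 4 2 5]

Answer: 1 3 4 2 5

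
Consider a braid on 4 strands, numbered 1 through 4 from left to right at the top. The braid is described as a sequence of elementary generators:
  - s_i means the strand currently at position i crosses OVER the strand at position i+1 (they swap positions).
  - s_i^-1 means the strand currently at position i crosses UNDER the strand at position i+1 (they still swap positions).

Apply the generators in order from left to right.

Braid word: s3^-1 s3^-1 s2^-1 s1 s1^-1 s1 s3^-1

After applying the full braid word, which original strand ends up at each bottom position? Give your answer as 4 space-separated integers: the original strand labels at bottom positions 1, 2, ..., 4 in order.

Gen 1 (s3^-1): strand 3 crosses under strand 4. Perm now: [1 2 4 3]
Gen 2 (s3^-1): strand 4 crosses under strand 3. Perm now: [1 2 3 4]
Gen 3 (s2^-1): strand 2 crosses under strand 3. Perm now: [1 3 2 4]
Gen 4 (s1): strand 1 crosses over strand 3. Perm now: [3 1 2 4]
Gen 5 (s1^-1): strand 3 crosses under strand 1. Perm now: [1 3 2 4]
Gen 6 (s1): strand 1 crosses over strand 3. Perm now: [3 1 2 4]
Gen 7 (s3^-1): strand 2 crosses under strand 4. Perm now: [3 1 4 2]

Answer: 3 1 4 2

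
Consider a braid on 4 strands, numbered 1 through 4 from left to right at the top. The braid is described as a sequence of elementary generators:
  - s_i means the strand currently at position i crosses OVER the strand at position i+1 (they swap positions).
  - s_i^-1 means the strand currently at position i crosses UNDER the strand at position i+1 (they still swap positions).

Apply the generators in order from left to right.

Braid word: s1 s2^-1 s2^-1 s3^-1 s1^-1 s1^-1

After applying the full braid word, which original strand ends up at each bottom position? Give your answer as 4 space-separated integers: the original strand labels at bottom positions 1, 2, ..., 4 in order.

Gen 1 (s1): strand 1 crosses over strand 2. Perm now: [2 1 3 4]
Gen 2 (s2^-1): strand 1 crosses under strand 3. Perm now: [2 3 1 4]
Gen 3 (s2^-1): strand 3 crosses under strand 1. Perm now: [2 1 3 4]
Gen 4 (s3^-1): strand 3 crosses under strand 4. Perm now: [2 1 4 3]
Gen 5 (s1^-1): strand 2 crosses under strand 1. Perm now: [1 2 4 3]
Gen 6 (s1^-1): strand 1 crosses under strand 2. Perm now: [2 1 4 3]

Answer: 2 1 4 3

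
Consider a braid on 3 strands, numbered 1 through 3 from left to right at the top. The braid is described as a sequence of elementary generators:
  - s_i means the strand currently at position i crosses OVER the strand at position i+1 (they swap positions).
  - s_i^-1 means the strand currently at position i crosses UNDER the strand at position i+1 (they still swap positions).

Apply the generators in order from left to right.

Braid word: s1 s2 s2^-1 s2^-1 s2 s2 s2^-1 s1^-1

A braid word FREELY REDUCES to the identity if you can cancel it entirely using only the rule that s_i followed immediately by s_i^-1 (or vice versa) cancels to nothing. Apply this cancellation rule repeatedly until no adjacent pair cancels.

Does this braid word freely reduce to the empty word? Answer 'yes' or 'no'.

Answer: yes

Derivation:
Gen 1 (s1): push. Stack: [s1]
Gen 2 (s2): push. Stack: [s1 s2]
Gen 3 (s2^-1): cancels prior s2. Stack: [s1]
Gen 4 (s2^-1): push. Stack: [s1 s2^-1]
Gen 5 (s2): cancels prior s2^-1. Stack: [s1]
Gen 6 (s2): push. Stack: [s1 s2]
Gen 7 (s2^-1): cancels prior s2. Stack: [s1]
Gen 8 (s1^-1): cancels prior s1. Stack: []
Reduced word: (empty)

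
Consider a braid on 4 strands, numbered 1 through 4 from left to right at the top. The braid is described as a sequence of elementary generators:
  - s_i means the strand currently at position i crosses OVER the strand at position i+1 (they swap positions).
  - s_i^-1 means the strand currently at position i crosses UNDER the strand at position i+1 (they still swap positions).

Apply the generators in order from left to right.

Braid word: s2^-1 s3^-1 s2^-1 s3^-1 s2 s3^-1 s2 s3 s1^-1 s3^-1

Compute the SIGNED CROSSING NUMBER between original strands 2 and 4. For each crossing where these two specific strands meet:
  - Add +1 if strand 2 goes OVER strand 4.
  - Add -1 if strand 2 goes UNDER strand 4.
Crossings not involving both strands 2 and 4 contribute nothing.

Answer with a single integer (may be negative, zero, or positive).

Answer: 0

Derivation:
Gen 1: crossing 2x3. Both 2&4? no. Sum: 0
Gen 2: 2 under 4. Both 2&4? yes. Contrib: -1. Sum: -1
Gen 3: crossing 3x4. Both 2&4? no. Sum: -1
Gen 4: crossing 3x2. Both 2&4? no. Sum: -1
Gen 5: 4 over 2. Both 2&4? yes. Contrib: -1. Sum: -2
Gen 6: crossing 4x3. Both 2&4? no. Sum: -2
Gen 7: crossing 2x3. Both 2&4? no. Sum: -2
Gen 8: 2 over 4. Both 2&4? yes. Contrib: +1. Sum: -1
Gen 9: crossing 1x3. Both 2&4? no. Sum: -1
Gen 10: 4 under 2. Both 2&4? yes. Contrib: +1. Sum: 0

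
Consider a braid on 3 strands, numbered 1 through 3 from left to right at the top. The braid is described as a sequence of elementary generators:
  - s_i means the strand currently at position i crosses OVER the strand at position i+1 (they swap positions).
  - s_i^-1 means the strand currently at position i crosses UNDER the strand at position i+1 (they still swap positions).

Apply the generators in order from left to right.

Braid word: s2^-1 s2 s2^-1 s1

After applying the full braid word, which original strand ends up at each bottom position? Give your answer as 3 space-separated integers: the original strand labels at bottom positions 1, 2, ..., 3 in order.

Gen 1 (s2^-1): strand 2 crosses under strand 3. Perm now: [1 3 2]
Gen 2 (s2): strand 3 crosses over strand 2. Perm now: [1 2 3]
Gen 3 (s2^-1): strand 2 crosses under strand 3. Perm now: [1 3 2]
Gen 4 (s1): strand 1 crosses over strand 3. Perm now: [3 1 2]

Answer: 3 1 2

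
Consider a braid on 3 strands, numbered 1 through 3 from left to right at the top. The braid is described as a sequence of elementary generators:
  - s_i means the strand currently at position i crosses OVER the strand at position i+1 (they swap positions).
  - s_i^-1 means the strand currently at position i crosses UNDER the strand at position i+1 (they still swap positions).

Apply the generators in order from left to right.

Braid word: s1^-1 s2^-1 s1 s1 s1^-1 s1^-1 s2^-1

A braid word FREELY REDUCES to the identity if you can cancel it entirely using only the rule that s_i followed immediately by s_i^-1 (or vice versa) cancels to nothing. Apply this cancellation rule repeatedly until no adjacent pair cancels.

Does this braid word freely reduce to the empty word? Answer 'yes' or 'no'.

Answer: no

Derivation:
Gen 1 (s1^-1): push. Stack: [s1^-1]
Gen 2 (s2^-1): push. Stack: [s1^-1 s2^-1]
Gen 3 (s1): push. Stack: [s1^-1 s2^-1 s1]
Gen 4 (s1): push. Stack: [s1^-1 s2^-1 s1 s1]
Gen 5 (s1^-1): cancels prior s1. Stack: [s1^-1 s2^-1 s1]
Gen 6 (s1^-1): cancels prior s1. Stack: [s1^-1 s2^-1]
Gen 7 (s2^-1): push. Stack: [s1^-1 s2^-1 s2^-1]
Reduced word: s1^-1 s2^-1 s2^-1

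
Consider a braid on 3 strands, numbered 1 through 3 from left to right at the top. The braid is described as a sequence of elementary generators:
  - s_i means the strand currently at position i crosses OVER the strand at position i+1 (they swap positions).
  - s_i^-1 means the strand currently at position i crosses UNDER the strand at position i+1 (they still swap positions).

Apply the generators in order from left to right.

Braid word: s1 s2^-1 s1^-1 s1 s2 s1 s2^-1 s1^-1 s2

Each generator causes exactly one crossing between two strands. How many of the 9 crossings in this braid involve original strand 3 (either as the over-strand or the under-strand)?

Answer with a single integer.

Answer: 6

Derivation:
Gen 1: crossing 1x2. Involves strand 3? no. Count so far: 0
Gen 2: crossing 1x3. Involves strand 3? yes. Count so far: 1
Gen 3: crossing 2x3. Involves strand 3? yes. Count so far: 2
Gen 4: crossing 3x2. Involves strand 3? yes. Count so far: 3
Gen 5: crossing 3x1. Involves strand 3? yes. Count so far: 4
Gen 6: crossing 2x1. Involves strand 3? no. Count so far: 4
Gen 7: crossing 2x3. Involves strand 3? yes. Count so far: 5
Gen 8: crossing 1x3. Involves strand 3? yes. Count so far: 6
Gen 9: crossing 1x2. Involves strand 3? no. Count so far: 6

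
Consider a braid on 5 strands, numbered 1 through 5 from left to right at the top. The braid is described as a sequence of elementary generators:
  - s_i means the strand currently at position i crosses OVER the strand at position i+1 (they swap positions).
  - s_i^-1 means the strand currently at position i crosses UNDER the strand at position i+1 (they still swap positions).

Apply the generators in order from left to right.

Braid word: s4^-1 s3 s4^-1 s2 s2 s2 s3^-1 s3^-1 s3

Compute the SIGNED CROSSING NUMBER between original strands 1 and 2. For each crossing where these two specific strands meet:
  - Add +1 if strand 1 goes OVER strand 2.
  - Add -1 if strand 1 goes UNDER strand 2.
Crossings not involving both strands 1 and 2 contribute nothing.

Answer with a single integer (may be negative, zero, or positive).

Gen 1: crossing 4x5. Both 1&2? no. Sum: 0
Gen 2: crossing 3x5. Both 1&2? no. Sum: 0
Gen 3: crossing 3x4. Both 1&2? no. Sum: 0
Gen 4: crossing 2x5. Both 1&2? no. Sum: 0
Gen 5: crossing 5x2. Both 1&2? no. Sum: 0
Gen 6: crossing 2x5. Both 1&2? no. Sum: 0
Gen 7: crossing 2x4. Both 1&2? no. Sum: 0
Gen 8: crossing 4x2. Both 1&2? no. Sum: 0
Gen 9: crossing 2x4. Both 1&2? no. Sum: 0

Answer: 0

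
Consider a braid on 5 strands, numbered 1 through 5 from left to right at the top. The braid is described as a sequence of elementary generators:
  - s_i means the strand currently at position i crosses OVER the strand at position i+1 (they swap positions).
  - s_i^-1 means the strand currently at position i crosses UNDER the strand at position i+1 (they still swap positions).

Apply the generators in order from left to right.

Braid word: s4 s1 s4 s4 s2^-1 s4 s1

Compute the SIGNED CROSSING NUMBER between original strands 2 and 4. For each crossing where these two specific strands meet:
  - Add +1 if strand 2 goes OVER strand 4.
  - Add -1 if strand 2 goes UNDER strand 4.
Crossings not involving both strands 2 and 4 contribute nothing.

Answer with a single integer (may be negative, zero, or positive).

Gen 1: crossing 4x5. Both 2&4? no. Sum: 0
Gen 2: crossing 1x2. Both 2&4? no. Sum: 0
Gen 3: crossing 5x4. Both 2&4? no. Sum: 0
Gen 4: crossing 4x5. Both 2&4? no. Sum: 0
Gen 5: crossing 1x3. Both 2&4? no. Sum: 0
Gen 6: crossing 5x4. Both 2&4? no. Sum: 0
Gen 7: crossing 2x3. Both 2&4? no. Sum: 0

Answer: 0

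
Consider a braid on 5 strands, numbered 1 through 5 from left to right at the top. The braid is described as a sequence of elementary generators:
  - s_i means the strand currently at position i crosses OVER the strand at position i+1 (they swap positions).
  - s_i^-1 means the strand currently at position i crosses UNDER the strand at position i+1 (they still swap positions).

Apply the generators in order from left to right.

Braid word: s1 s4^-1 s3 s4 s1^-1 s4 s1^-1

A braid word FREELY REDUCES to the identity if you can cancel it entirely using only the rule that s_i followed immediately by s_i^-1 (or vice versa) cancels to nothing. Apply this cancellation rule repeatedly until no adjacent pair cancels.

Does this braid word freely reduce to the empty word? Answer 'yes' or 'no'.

Gen 1 (s1): push. Stack: [s1]
Gen 2 (s4^-1): push. Stack: [s1 s4^-1]
Gen 3 (s3): push. Stack: [s1 s4^-1 s3]
Gen 4 (s4): push. Stack: [s1 s4^-1 s3 s4]
Gen 5 (s1^-1): push. Stack: [s1 s4^-1 s3 s4 s1^-1]
Gen 6 (s4): push. Stack: [s1 s4^-1 s3 s4 s1^-1 s4]
Gen 7 (s1^-1): push. Stack: [s1 s4^-1 s3 s4 s1^-1 s4 s1^-1]
Reduced word: s1 s4^-1 s3 s4 s1^-1 s4 s1^-1

Answer: no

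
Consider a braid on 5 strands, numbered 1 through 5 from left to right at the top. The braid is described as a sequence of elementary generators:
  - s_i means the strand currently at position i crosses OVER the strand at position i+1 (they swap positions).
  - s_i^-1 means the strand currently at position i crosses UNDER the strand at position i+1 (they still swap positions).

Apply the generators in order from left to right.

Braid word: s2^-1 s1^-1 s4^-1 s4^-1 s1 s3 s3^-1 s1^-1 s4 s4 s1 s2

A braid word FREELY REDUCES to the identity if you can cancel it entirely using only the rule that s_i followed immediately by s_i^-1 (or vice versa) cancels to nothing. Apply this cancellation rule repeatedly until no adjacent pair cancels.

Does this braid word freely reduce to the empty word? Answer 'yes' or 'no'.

Answer: yes

Derivation:
Gen 1 (s2^-1): push. Stack: [s2^-1]
Gen 2 (s1^-1): push. Stack: [s2^-1 s1^-1]
Gen 3 (s4^-1): push. Stack: [s2^-1 s1^-1 s4^-1]
Gen 4 (s4^-1): push. Stack: [s2^-1 s1^-1 s4^-1 s4^-1]
Gen 5 (s1): push. Stack: [s2^-1 s1^-1 s4^-1 s4^-1 s1]
Gen 6 (s3): push. Stack: [s2^-1 s1^-1 s4^-1 s4^-1 s1 s3]
Gen 7 (s3^-1): cancels prior s3. Stack: [s2^-1 s1^-1 s4^-1 s4^-1 s1]
Gen 8 (s1^-1): cancels prior s1. Stack: [s2^-1 s1^-1 s4^-1 s4^-1]
Gen 9 (s4): cancels prior s4^-1. Stack: [s2^-1 s1^-1 s4^-1]
Gen 10 (s4): cancels prior s4^-1. Stack: [s2^-1 s1^-1]
Gen 11 (s1): cancels prior s1^-1. Stack: [s2^-1]
Gen 12 (s2): cancels prior s2^-1. Stack: []
Reduced word: (empty)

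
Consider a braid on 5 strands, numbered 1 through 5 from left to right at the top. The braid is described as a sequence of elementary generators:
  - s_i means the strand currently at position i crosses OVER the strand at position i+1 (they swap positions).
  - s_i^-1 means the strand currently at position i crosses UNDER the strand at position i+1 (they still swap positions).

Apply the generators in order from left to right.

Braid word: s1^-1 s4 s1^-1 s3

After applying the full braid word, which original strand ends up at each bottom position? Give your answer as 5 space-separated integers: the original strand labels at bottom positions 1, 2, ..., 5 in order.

Gen 1 (s1^-1): strand 1 crosses under strand 2. Perm now: [2 1 3 4 5]
Gen 2 (s4): strand 4 crosses over strand 5. Perm now: [2 1 3 5 4]
Gen 3 (s1^-1): strand 2 crosses under strand 1. Perm now: [1 2 3 5 4]
Gen 4 (s3): strand 3 crosses over strand 5. Perm now: [1 2 5 3 4]

Answer: 1 2 5 3 4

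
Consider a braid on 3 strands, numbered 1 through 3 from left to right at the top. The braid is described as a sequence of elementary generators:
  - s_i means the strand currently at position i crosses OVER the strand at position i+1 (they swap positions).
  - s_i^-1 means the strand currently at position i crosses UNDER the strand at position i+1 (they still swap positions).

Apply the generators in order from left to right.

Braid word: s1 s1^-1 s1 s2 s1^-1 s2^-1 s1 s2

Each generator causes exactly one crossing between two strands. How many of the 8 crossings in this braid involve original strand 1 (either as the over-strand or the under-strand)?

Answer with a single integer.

Answer: 6

Derivation:
Gen 1: crossing 1x2. Involves strand 1? yes. Count so far: 1
Gen 2: crossing 2x1. Involves strand 1? yes. Count so far: 2
Gen 3: crossing 1x2. Involves strand 1? yes. Count so far: 3
Gen 4: crossing 1x3. Involves strand 1? yes. Count so far: 4
Gen 5: crossing 2x3. Involves strand 1? no. Count so far: 4
Gen 6: crossing 2x1. Involves strand 1? yes. Count so far: 5
Gen 7: crossing 3x1. Involves strand 1? yes. Count so far: 6
Gen 8: crossing 3x2. Involves strand 1? no. Count so far: 6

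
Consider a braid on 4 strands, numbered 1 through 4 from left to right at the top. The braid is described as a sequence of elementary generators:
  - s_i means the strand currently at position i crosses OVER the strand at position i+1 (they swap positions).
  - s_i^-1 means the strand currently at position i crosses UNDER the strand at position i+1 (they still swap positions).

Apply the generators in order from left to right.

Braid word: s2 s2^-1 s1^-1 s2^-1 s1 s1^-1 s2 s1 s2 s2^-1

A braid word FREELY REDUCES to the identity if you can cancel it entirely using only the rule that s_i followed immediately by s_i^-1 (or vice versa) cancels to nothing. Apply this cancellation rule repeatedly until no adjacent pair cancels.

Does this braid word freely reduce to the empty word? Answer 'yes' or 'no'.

Gen 1 (s2): push. Stack: [s2]
Gen 2 (s2^-1): cancels prior s2. Stack: []
Gen 3 (s1^-1): push. Stack: [s1^-1]
Gen 4 (s2^-1): push. Stack: [s1^-1 s2^-1]
Gen 5 (s1): push. Stack: [s1^-1 s2^-1 s1]
Gen 6 (s1^-1): cancels prior s1. Stack: [s1^-1 s2^-1]
Gen 7 (s2): cancels prior s2^-1. Stack: [s1^-1]
Gen 8 (s1): cancels prior s1^-1. Stack: []
Gen 9 (s2): push. Stack: [s2]
Gen 10 (s2^-1): cancels prior s2. Stack: []
Reduced word: (empty)

Answer: yes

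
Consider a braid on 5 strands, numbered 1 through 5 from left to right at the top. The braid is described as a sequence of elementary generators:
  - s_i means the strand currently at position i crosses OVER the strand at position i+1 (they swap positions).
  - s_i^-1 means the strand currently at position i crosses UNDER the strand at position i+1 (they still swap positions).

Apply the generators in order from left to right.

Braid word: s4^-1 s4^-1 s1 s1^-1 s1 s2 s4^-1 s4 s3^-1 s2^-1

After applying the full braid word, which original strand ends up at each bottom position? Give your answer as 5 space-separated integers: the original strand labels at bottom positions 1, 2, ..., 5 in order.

Gen 1 (s4^-1): strand 4 crosses under strand 5. Perm now: [1 2 3 5 4]
Gen 2 (s4^-1): strand 5 crosses under strand 4. Perm now: [1 2 3 4 5]
Gen 3 (s1): strand 1 crosses over strand 2. Perm now: [2 1 3 4 5]
Gen 4 (s1^-1): strand 2 crosses under strand 1. Perm now: [1 2 3 4 5]
Gen 5 (s1): strand 1 crosses over strand 2. Perm now: [2 1 3 4 5]
Gen 6 (s2): strand 1 crosses over strand 3. Perm now: [2 3 1 4 5]
Gen 7 (s4^-1): strand 4 crosses under strand 5. Perm now: [2 3 1 5 4]
Gen 8 (s4): strand 5 crosses over strand 4. Perm now: [2 3 1 4 5]
Gen 9 (s3^-1): strand 1 crosses under strand 4. Perm now: [2 3 4 1 5]
Gen 10 (s2^-1): strand 3 crosses under strand 4. Perm now: [2 4 3 1 5]

Answer: 2 4 3 1 5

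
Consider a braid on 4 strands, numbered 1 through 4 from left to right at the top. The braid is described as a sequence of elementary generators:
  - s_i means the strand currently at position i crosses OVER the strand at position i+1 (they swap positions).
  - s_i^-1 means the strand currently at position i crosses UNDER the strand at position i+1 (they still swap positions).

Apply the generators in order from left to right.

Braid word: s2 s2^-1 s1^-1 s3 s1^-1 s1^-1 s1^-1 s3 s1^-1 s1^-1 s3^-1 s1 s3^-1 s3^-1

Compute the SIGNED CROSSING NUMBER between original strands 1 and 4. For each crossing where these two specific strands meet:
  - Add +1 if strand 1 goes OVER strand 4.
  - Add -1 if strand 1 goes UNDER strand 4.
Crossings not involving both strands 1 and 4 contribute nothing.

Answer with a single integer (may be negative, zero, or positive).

Answer: 0

Derivation:
Gen 1: crossing 2x3. Both 1&4? no. Sum: 0
Gen 2: crossing 3x2. Both 1&4? no. Sum: 0
Gen 3: crossing 1x2. Both 1&4? no. Sum: 0
Gen 4: crossing 3x4. Both 1&4? no. Sum: 0
Gen 5: crossing 2x1. Both 1&4? no. Sum: 0
Gen 6: crossing 1x2. Both 1&4? no. Sum: 0
Gen 7: crossing 2x1. Both 1&4? no. Sum: 0
Gen 8: crossing 4x3. Both 1&4? no. Sum: 0
Gen 9: crossing 1x2. Both 1&4? no. Sum: 0
Gen 10: crossing 2x1. Both 1&4? no. Sum: 0
Gen 11: crossing 3x4. Both 1&4? no. Sum: 0
Gen 12: crossing 1x2. Both 1&4? no. Sum: 0
Gen 13: crossing 4x3. Both 1&4? no. Sum: 0
Gen 14: crossing 3x4. Both 1&4? no. Sum: 0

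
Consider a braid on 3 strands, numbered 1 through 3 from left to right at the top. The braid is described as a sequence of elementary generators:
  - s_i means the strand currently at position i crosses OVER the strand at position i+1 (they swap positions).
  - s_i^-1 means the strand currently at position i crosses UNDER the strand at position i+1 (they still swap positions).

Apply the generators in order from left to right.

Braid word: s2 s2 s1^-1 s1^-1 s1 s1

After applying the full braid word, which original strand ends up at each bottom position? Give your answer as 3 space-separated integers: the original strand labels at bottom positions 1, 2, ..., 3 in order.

Gen 1 (s2): strand 2 crosses over strand 3. Perm now: [1 3 2]
Gen 2 (s2): strand 3 crosses over strand 2. Perm now: [1 2 3]
Gen 3 (s1^-1): strand 1 crosses under strand 2. Perm now: [2 1 3]
Gen 4 (s1^-1): strand 2 crosses under strand 1. Perm now: [1 2 3]
Gen 5 (s1): strand 1 crosses over strand 2. Perm now: [2 1 3]
Gen 6 (s1): strand 2 crosses over strand 1. Perm now: [1 2 3]

Answer: 1 2 3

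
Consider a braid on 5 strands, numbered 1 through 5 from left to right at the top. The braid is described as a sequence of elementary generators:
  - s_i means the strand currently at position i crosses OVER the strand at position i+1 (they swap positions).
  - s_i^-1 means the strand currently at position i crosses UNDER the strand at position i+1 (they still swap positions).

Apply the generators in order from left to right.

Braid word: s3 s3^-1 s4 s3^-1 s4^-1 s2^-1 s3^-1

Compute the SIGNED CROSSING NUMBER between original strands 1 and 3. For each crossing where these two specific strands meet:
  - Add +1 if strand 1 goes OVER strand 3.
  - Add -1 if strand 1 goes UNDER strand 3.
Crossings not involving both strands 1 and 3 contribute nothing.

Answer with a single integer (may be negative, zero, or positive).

Gen 1: crossing 3x4. Both 1&3? no. Sum: 0
Gen 2: crossing 4x3. Both 1&3? no. Sum: 0
Gen 3: crossing 4x5. Both 1&3? no. Sum: 0
Gen 4: crossing 3x5. Both 1&3? no. Sum: 0
Gen 5: crossing 3x4. Both 1&3? no. Sum: 0
Gen 6: crossing 2x5. Both 1&3? no. Sum: 0
Gen 7: crossing 2x4. Both 1&3? no. Sum: 0

Answer: 0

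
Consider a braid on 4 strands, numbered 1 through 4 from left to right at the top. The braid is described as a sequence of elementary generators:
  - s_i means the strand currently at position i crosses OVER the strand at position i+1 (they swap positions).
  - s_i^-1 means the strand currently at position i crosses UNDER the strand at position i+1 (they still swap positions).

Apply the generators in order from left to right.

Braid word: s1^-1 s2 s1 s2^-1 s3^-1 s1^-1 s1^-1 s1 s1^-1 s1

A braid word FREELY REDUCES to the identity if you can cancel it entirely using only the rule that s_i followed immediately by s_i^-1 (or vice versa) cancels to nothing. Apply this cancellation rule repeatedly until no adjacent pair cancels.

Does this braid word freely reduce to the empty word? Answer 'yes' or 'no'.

Answer: no

Derivation:
Gen 1 (s1^-1): push. Stack: [s1^-1]
Gen 2 (s2): push. Stack: [s1^-1 s2]
Gen 3 (s1): push. Stack: [s1^-1 s2 s1]
Gen 4 (s2^-1): push. Stack: [s1^-1 s2 s1 s2^-1]
Gen 5 (s3^-1): push. Stack: [s1^-1 s2 s1 s2^-1 s3^-1]
Gen 6 (s1^-1): push. Stack: [s1^-1 s2 s1 s2^-1 s3^-1 s1^-1]
Gen 7 (s1^-1): push. Stack: [s1^-1 s2 s1 s2^-1 s3^-1 s1^-1 s1^-1]
Gen 8 (s1): cancels prior s1^-1. Stack: [s1^-1 s2 s1 s2^-1 s3^-1 s1^-1]
Gen 9 (s1^-1): push. Stack: [s1^-1 s2 s1 s2^-1 s3^-1 s1^-1 s1^-1]
Gen 10 (s1): cancels prior s1^-1. Stack: [s1^-1 s2 s1 s2^-1 s3^-1 s1^-1]
Reduced word: s1^-1 s2 s1 s2^-1 s3^-1 s1^-1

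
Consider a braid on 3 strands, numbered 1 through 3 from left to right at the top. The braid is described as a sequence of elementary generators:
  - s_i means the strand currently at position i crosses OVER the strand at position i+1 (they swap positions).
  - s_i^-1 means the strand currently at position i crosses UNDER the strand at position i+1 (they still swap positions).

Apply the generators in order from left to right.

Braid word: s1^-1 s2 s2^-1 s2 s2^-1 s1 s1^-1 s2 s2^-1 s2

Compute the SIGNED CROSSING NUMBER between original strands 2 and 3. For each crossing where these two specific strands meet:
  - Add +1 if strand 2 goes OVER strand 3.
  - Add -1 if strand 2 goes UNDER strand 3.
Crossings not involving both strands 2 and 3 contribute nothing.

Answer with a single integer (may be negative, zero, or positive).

Answer: 0

Derivation:
Gen 1: crossing 1x2. Both 2&3? no. Sum: 0
Gen 2: crossing 1x3. Both 2&3? no. Sum: 0
Gen 3: crossing 3x1. Both 2&3? no. Sum: 0
Gen 4: crossing 1x3. Both 2&3? no. Sum: 0
Gen 5: crossing 3x1. Both 2&3? no. Sum: 0
Gen 6: crossing 2x1. Both 2&3? no. Sum: 0
Gen 7: crossing 1x2. Both 2&3? no. Sum: 0
Gen 8: crossing 1x3. Both 2&3? no. Sum: 0
Gen 9: crossing 3x1. Both 2&3? no. Sum: 0
Gen 10: crossing 1x3. Both 2&3? no. Sum: 0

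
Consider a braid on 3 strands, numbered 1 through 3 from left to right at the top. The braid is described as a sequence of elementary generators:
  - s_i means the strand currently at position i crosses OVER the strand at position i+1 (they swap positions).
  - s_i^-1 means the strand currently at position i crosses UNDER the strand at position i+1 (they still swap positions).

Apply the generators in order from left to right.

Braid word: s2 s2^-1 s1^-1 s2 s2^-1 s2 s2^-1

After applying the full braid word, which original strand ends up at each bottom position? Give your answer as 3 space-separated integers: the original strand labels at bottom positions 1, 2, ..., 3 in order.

Gen 1 (s2): strand 2 crosses over strand 3. Perm now: [1 3 2]
Gen 2 (s2^-1): strand 3 crosses under strand 2. Perm now: [1 2 3]
Gen 3 (s1^-1): strand 1 crosses under strand 2. Perm now: [2 1 3]
Gen 4 (s2): strand 1 crosses over strand 3. Perm now: [2 3 1]
Gen 5 (s2^-1): strand 3 crosses under strand 1. Perm now: [2 1 3]
Gen 6 (s2): strand 1 crosses over strand 3. Perm now: [2 3 1]
Gen 7 (s2^-1): strand 3 crosses under strand 1. Perm now: [2 1 3]

Answer: 2 1 3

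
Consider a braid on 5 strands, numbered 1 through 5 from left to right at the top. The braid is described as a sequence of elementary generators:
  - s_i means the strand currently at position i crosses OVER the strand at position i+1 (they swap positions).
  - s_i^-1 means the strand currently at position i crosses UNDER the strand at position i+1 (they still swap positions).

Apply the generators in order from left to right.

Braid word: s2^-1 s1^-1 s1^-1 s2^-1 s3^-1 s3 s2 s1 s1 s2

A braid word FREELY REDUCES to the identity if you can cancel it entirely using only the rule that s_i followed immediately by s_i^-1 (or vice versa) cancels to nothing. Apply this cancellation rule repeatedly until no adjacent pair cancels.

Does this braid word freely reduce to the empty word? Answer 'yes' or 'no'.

Gen 1 (s2^-1): push. Stack: [s2^-1]
Gen 2 (s1^-1): push. Stack: [s2^-1 s1^-1]
Gen 3 (s1^-1): push. Stack: [s2^-1 s1^-1 s1^-1]
Gen 4 (s2^-1): push. Stack: [s2^-1 s1^-1 s1^-1 s2^-1]
Gen 5 (s3^-1): push. Stack: [s2^-1 s1^-1 s1^-1 s2^-1 s3^-1]
Gen 6 (s3): cancels prior s3^-1. Stack: [s2^-1 s1^-1 s1^-1 s2^-1]
Gen 7 (s2): cancels prior s2^-1. Stack: [s2^-1 s1^-1 s1^-1]
Gen 8 (s1): cancels prior s1^-1. Stack: [s2^-1 s1^-1]
Gen 9 (s1): cancels prior s1^-1. Stack: [s2^-1]
Gen 10 (s2): cancels prior s2^-1. Stack: []
Reduced word: (empty)

Answer: yes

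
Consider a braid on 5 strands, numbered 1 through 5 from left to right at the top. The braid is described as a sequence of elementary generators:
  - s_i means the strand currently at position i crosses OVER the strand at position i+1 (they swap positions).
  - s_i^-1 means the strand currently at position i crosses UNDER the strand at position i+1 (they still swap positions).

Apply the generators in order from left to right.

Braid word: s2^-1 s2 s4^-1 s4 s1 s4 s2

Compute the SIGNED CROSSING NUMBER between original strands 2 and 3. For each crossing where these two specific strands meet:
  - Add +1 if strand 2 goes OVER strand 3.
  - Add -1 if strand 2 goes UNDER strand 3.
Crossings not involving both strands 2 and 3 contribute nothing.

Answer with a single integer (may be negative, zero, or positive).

Answer: -2

Derivation:
Gen 1: 2 under 3. Both 2&3? yes. Contrib: -1. Sum: -1
Gen 2: 3 over 2. Both 2&3? yes. Contrib: -1. Sum: -2
Gen 3: crossing 4x5. Both 2&3? no. Sum: -2
Gen 4: crossing 5x4. Both 2&3? no. Sum: -2
Gen 5: crossing 1x2. Both 2&3? no. Sum: -2
Gen 6: crossing 4x5. Both 2&3? no. Sum: -2
Gen 7: crossing 1x3. Both 2&3? no. Sum: -2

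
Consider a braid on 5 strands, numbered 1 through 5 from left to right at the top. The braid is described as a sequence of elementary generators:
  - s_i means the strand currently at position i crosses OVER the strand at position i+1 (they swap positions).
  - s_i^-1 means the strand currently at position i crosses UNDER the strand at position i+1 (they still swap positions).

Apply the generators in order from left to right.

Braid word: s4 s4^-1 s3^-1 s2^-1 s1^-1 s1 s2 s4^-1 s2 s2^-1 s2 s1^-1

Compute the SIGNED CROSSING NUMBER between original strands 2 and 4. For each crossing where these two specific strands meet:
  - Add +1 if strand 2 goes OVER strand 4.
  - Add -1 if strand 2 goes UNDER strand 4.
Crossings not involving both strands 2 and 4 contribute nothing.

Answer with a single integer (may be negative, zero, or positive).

Gen 1: crossing 4x5. Both 2&4? no. Sum: 0
Gen 2: crossing 5x4. Both 2&4? no. Sum: 0
Gen 3: crossing 3x4. Both 2&4? no. Sum: 0
Gen 4: 2 under 4. Both 2&4? yes. Contrib: -1. Sum: -1
Gen 5: crossing 1x4. Both 2&4? no. Sum: -1
Gen 6: crossing 4x1. Both 2&4? no. Sum: -1
Gen 7: 4 over 2. Both 2&4? yes. Contrib: -1. Sum: -2
Gen 8: crossing 3x5. Both 2&4? no. Sum: -2
Gen 9: 2 over 4. Both 2&4? yes. Contrib: +1. Sum: -1
Gen 10: 4 under 2. Both 2&4? yes. Contrib: +1. Sum: 0
Gen 11: 2 over 4. Both 2&4? yes. Contrib: +1. Sum: 1
Gen 12: crossing 1x4. Both 2&4? no. Sum: 1

Answer: 1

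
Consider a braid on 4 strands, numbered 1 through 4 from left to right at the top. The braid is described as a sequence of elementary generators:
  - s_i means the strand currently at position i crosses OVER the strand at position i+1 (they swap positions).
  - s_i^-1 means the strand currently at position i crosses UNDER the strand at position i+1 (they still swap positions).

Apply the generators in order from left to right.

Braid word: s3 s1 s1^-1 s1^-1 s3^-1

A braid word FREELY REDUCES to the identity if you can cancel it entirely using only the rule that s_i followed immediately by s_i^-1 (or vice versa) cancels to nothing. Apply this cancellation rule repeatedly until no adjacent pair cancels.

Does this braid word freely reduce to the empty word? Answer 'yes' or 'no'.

Gen 1 (s3): push. Stack: [s3]
Gen 2 (s1): push. Stack: [s3 s1]
Gen 3 (s1^-1): cancels prior s1. Stack: [s3]
Gen 4 (s1^-1): push. Stack: [s3 s1^-1]
Gen 5 (s3^-1): push. Stack: [s3 s1^-1 s3^-1]
Reduced word: s3 s1^-1 s3^-1

Answer: no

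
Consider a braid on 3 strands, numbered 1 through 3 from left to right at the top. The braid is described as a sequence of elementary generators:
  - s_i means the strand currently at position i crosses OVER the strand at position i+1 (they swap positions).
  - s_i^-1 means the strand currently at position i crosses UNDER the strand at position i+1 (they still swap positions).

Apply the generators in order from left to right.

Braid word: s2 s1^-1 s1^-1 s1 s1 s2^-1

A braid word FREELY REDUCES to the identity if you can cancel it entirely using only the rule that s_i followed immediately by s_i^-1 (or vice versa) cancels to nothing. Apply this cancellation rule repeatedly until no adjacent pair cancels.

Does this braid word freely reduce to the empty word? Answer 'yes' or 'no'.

Gen 1 (s2): push. Stack: [s2]
Gen 2 (s1^-1): push. Stack: [s2 s1^-1]
Gen 3 (s1^-1): push. Stack: [s2 s1^-1 s1^-1]
Gen 4 (s1): cancels prior s1^-1. Stack: [s2 s1^-1]
Gen 5 (s1): cancels prior s1^-1. Stack: [s2]
Gen 6 (s2^-1): cancels prior s2. Stack: []
Reduced word: (empty)

Answer: yes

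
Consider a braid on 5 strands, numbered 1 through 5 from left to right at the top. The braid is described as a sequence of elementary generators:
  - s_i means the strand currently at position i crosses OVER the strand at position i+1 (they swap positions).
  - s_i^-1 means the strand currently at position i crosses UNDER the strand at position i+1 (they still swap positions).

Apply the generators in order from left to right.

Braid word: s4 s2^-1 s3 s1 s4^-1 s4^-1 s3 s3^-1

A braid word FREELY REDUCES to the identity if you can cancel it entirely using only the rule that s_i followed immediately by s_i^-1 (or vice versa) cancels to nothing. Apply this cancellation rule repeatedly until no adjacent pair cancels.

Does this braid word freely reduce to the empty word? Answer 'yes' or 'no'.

Answer: no

Derivation:
Gen 1 (s4): push. Stack: [s4]
Gen 2 (s2^-1): push. Stack: [s4 s2^-1]
Gen 3 (s3): push. Stack: [s4 s2^-1 s3]
Gen 4 (s1): push. Stack: [s4 s2^-1 s3 s1]
Gen 5 (s4^-1): push. Stack: [s4 s2^-1 s3 s1 s4^-1]
Gen 6 (s4^-1): push. Stack: [s4 s2^-1 s3 s1 s4^-1 s4^-1]
Gen 7 (s3): push. Stack: [s4 s2^-1 s3 s1 s4^-1 s4^-1 s3]
Gen 8 (s3^-1): cancels prior s3. Stack: [s4 s2^-1 s3 s1 s4^-1 s4^-1]
Reduced word: s4 s2^-1 s3 s1 s4^-1 s4^-1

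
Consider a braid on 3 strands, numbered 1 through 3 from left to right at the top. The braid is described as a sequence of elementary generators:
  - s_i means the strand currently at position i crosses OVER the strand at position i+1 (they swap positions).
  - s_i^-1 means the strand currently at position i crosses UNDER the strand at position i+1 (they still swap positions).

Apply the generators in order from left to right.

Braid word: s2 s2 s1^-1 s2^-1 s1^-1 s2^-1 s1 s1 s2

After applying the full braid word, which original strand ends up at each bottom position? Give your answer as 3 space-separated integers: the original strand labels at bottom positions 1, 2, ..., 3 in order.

Answer: 3 2 1

Derivation:
Gen 1 (s2): strand 2 crosses over strand 3. Perm now: [1 3 2]
Gen 2 (s2): strand 3 crosses over strand 2. Perm now: [1 2 3]
Gen 3 (s1^-1): strand 1 crosses under strand 2. Perm now: [2 1 3]
Gen 4 (s2^-1): strand 1 crosses under strand 3. Perm now: [2 3 1]
Gen 5 (s1^-1): strand 2 crosses under strand 3. Perm now: [3 2 1]
Gen 6 (s2^-1): strand 2 crosses under strand 1. Perm now: [3 1 2]
Gen 7 (s1): strand 3 crosses over strand 1. Perm now: [1 3 2]
Gen 8 (s1): strand 1 crosses over strand 3. Perm now: [3 1 2]
Gen 9 (s2): strand 1 crosses over strand 2. Perm now: [3 2 1]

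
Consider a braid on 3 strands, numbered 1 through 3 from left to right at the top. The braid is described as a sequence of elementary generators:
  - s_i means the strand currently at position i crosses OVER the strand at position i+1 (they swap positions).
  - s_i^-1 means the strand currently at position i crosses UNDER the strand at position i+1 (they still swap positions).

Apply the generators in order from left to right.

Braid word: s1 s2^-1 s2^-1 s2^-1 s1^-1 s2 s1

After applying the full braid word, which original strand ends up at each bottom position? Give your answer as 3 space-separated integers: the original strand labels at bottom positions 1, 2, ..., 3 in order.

Answer: 1 3 2

Derivation:
Gen 1 (s1): strand 1 crosses over strand 2. Perm now: [2 1 3]
Gen 2 (s2^-1): strand 1 crosses under strand 3. Perm now: [2 3 1]
Gen 3 (s2^-1): strand 3 crosses under strand 1. Perm now: [2 1 3]
Gen 4 (s2^-1): strand 1 crosses under strand 3. Perm now: [2 3 1]
Gen 5 (s1^-1): strand 2 crosses under strand 3. Perm now: [3 2 1]
Gen 6 (s2): strand 2 crosses over strand 1. Perm now: [3 1 2]
Gen 7 (s1): strand 3 crosses over strand 1. Perm now: [1 3 2]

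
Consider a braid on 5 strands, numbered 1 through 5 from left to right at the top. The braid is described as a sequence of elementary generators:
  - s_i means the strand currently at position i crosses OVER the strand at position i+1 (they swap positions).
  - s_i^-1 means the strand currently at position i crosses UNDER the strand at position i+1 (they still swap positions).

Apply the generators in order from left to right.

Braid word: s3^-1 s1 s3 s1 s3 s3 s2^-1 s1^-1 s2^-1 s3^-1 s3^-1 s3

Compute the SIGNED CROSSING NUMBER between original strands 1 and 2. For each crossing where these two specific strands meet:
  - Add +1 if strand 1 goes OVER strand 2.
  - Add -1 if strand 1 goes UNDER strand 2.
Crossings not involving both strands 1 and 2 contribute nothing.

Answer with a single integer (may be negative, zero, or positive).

Gen 1: crossing 3x4. Both 1&2? no. Sum: 0
Gen 2: 1 over 2. Both 1&2? yes. Contrib: +1. Sum: 1
Gen 3: crossing 4x3. Both 1&2? no. Sum: 1
Gen 4: 2 over 1. Both 1&2? yes. Contrib: -1. Sum: 0
Gen 5: crossing 3x4. Both 1&2? no. Sum: 0
Gen 6: crossing 4x3. Both 1&2? no. Sum: 0
Gen 7: crossing 2x3. Both 1&2? no. Sum: 0
Gen 8: crossing 1x3. Both 1&2? no. Sum: 0
Gen 9: 1 under 2. Both 1&2? yes. Contrib: -1. Sum: -1
Gen 10: crossing 1x4. Both 1&2? no. Sum: -1
Gen 11: crossing 4x1. Both 1&2? no. Sum: -1
Gen 12: crossing 1x4. Both 1&2? no. Sum: -1

Answer: -1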